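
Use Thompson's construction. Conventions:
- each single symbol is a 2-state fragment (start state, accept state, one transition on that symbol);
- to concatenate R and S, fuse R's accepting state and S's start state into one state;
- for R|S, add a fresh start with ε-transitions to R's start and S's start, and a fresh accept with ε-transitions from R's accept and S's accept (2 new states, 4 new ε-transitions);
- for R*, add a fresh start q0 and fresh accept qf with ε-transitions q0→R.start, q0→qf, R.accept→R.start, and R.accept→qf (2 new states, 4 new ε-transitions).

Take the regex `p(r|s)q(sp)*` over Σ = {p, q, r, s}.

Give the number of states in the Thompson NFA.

Per subexpression:
Each of the 6 symbol leaves contributes a 2-state fragment.
  r|s — 6 states
  sp — 3 states
  (sp)* — 5 states
  p(r|s)q(sp)* — 12 states

12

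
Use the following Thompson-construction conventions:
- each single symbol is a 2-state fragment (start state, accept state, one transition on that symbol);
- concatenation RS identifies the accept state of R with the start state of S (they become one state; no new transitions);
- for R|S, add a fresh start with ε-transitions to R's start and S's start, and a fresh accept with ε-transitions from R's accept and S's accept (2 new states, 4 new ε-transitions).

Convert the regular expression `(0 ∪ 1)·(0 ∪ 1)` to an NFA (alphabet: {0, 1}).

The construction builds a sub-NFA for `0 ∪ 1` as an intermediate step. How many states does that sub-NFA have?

6

Fragment for `0 ∪ 1`:
Each of the 2 symbol leaves contributes a 2-state fragment.
  0 ∪ 1 = 6 states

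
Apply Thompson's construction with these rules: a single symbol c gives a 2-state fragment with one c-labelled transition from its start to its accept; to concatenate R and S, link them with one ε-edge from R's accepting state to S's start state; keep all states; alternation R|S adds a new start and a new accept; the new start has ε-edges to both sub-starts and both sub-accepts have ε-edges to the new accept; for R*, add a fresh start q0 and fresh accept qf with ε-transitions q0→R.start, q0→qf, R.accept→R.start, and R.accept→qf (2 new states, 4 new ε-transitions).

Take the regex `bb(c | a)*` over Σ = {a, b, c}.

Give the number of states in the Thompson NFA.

12

Building bottom-up:
Each of the 4 symbol leaves contributes a 2-state fragment.
  c | a — 6 states
  (c | a)* — 8 states
  bb(c | a)* — 12 states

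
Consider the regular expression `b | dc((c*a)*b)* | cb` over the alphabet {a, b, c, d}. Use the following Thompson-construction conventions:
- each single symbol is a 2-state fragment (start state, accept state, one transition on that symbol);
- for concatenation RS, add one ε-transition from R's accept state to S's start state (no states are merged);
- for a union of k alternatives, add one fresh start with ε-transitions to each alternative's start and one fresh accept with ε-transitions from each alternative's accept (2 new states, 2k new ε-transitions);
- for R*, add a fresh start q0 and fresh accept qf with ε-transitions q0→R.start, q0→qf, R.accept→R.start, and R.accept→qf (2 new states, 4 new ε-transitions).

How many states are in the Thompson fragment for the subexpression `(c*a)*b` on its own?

Fragment for `(c*a)*b`:
Each of the 3 symbol leaves contributes a 2-state fragment.
  c* : 4 states
  c*a : 6 states
  (c*a)* : 8 states
  (c*a)*b : 10 states

10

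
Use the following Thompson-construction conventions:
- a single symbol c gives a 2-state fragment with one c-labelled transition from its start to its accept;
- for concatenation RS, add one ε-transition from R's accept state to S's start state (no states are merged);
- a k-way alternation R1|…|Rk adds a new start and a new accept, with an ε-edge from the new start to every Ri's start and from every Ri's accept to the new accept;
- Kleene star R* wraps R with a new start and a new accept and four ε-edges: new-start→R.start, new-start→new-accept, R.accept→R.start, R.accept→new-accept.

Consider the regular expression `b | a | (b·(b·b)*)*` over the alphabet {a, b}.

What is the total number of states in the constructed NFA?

16

Recursing over subexpressions:
Each of the 5 symbol leaves contributes a 2-state fragment.
  b·b = 4 states
  (b·b)* = 6 states
  b·(b·b)* = 8 states
  (b·(b·b)*)* = 10 states
  b | a | (b·(b·b)*)* = 16 states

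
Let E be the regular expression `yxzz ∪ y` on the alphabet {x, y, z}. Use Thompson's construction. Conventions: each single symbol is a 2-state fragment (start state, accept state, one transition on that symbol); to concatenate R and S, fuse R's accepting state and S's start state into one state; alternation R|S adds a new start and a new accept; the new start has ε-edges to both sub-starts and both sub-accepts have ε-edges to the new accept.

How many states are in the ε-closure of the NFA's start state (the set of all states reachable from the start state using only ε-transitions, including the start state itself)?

Work bottom-up. For each fragment F, track |ε-closure(F.start)| and whether F's accept lies in that closure (i.e. whether F accepts ε). A single-symbol fragment has closure size 1 and does not accept ε.
  yxzz — same as the first factor's closure: |ε-closure| = 1
  yxzz ∪ y — |ε-closure| = 1 + 1 + 1 = 3 (the new accept is not ε-reachable since no branch accepts ε)

3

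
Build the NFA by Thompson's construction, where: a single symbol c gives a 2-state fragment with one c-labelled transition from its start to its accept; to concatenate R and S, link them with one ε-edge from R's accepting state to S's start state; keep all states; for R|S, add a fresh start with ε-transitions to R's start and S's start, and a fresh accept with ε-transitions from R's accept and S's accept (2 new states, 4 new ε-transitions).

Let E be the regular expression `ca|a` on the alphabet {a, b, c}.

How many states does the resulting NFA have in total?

Building bottom-up:
Each of the 3 symbol leaves contributes a 2-state fragment.
  ca = 4 states
  ca|a = 8 states

8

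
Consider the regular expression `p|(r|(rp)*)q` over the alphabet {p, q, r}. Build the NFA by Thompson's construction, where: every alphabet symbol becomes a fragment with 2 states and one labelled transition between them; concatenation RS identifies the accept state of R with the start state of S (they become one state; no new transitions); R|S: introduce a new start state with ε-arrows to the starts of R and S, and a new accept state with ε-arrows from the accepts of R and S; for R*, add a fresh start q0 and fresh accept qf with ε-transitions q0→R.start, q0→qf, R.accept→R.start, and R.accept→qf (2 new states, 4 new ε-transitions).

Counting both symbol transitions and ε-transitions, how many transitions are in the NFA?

Recursing over subexpressions:
Each of the 5 symbol leaves contributes 1 transition (1 symbol, 0 ε).
  rp : 2 transitions (2 symbol, 0 ε)
  (rp)* : 6 transitions (2 symbol, 4 ε)
  r|(rp)* : 11 transitions (3 symbol, 8 ε)
  (r|(rp)*)q : 12 transitions (4 symbol, 8 ε)
  p|(r|(rp)*)q : 17 transitions (5 symbol, 12 ε)

17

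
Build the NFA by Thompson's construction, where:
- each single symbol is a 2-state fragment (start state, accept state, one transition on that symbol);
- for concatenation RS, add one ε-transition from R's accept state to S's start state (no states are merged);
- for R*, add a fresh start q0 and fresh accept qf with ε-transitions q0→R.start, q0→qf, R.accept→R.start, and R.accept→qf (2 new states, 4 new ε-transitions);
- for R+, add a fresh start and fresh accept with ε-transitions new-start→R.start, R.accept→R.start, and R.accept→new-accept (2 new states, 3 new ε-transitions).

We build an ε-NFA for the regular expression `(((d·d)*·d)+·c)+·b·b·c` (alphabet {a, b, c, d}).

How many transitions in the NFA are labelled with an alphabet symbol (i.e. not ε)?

7

By structural recursion:
Each of the 7 symbol leaves contributes exactly 1 symbol transition.
  d·d = 2 symbol transitions
  (d·d)* = 2 symbol transitions
  (d·d)*·d = 3 symbol transitions
  ((d·d)*·d)+ = 3 symbol transitions
  ((d·d)*·d)+·c = 4 symbol transitions
  (((d·d)*·d)+·c)+ = 4 symbol transitions
  (((d·d)*·d)+·c)+·b·b·c = 7 symbol transitions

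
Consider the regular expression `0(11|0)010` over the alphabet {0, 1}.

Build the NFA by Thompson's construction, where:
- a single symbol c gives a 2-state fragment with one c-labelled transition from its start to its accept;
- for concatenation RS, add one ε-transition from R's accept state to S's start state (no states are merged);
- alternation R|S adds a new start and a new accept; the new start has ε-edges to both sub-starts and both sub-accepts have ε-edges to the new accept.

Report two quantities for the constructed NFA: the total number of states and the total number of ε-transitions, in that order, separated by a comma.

16, 9

Recursing over subexpressions:
Each of the 7 symbol leaves contributes 2 states and 0 ε-transitions.
  11 = 4 states, 1 ε-transition
  11|0 = 8 states, 5 ε-transitions
  0(11|0)010 = 16 states, 9 ε-transitions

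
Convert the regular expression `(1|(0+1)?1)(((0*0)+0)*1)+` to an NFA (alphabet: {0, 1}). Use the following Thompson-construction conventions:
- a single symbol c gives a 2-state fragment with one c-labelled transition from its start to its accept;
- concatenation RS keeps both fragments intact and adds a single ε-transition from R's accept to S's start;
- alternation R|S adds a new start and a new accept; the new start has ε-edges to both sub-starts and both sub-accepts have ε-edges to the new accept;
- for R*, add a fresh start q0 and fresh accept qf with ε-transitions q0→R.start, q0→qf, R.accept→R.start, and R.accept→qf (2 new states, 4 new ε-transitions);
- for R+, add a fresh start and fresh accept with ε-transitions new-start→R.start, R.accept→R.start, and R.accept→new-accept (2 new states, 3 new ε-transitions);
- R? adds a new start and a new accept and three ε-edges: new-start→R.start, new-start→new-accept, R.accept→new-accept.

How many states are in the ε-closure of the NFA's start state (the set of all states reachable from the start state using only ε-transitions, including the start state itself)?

7

Work bottom-up. For each fragment F, track |ε-closure(F.start)| and whether F's accept lies in that closure (i.e. whether F accepts ε). A single-symbol fragment has closure size 1 and does not accept ε.
  0+ — new start ε-reaches only the body's start; the new accept needs a symbol first: |ε-closure| = 1 + 1 = 2
  0+1 — |ε-closure| equals the left operand's closure size = 2 (its accept is not ε-reachable, so the closure stops there)
  (0+1)? — new start has ε-edges to the inner start and to the new accept, so |ε-closure| = 2 + 2 = 4
  (0+1)?1 — |ε-closure| = 4 + 1 = 5 (closure spills across the concat boundary because the left factor accepts ε)
  1|(0+1)?1 — new start ε-reaches every alternative's start; none of them accept ε, so the new accept is not reached: |ε-closure| = 1 + 1 + 5 = 7
  0* — new start has ε-edges to the inner start and to the new accept, so |ε-closure| = 2 + 1 = 3
  0*0 — the left operand accepts ε, so the closure extends into the next operand (via the concat ε-link); |ε-closure| = 3 + 1 = 4
  (0*0)+ — new start ε-reaches only the body's start; the new accept needs a symbol first: |ε-closure| = 1 + 4 = 5
  (0*0)+0 — |ε-closure| equals the left operand's closure size = 5 (its accept is not ε-reachable, so the closure stops there)
  ((0*0)+0)* — new start has ε-edges to the inner start and to the new accept, so |ε-closure| = 2 + 5 = 7
  ((0*0)+0)*1 — the left operand accepts ε, so the closure extends into the next operand (via the concat ε-link); |ε-closure| = 7 + 1 = 8
  (((0*0)+0)*1)+ — |ε-closure| = 1 + 8 = 9 (the body doesn't accept ε, so the new accept is not reached)
  (1|(0+1)?1)(((0*0)+0)*1)+ — |ε-closure| equals the left operand's closure size = 7 (its accept is not ε-reachable, so the closure stops there)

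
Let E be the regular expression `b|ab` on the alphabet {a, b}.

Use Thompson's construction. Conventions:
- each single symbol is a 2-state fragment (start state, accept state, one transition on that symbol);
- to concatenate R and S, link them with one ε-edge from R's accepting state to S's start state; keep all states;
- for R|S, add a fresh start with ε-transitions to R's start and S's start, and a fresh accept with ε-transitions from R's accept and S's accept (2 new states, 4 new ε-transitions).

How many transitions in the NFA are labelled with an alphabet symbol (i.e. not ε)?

Bottom-up over the parse tree:
Each of the 3 symbol leaves contributes exactly 1 symbol transition.
  ab = 2 symbol transitions
  b|ab = 3 symbol transitions

3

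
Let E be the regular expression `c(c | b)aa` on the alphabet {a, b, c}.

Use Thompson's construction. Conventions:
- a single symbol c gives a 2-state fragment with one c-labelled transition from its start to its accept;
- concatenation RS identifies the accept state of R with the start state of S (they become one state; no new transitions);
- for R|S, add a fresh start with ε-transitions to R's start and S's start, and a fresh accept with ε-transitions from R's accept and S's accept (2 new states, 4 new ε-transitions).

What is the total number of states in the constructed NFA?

Bottom-up over the parse tree:
Each of the 5 symbol leaves contributes a 2-state fragment.
  c | b = 6 states
  c(c | b)aa = 9 states

9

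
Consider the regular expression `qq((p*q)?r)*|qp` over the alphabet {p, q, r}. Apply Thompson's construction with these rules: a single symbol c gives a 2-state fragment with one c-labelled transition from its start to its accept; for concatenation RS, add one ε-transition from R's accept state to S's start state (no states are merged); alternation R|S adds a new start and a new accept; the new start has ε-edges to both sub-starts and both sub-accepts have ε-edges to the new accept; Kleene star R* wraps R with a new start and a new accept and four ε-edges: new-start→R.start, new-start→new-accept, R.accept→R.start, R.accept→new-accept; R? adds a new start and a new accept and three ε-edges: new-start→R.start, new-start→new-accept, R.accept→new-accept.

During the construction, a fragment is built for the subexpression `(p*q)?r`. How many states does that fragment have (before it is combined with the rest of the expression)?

10

Fragment for `(p*q)?r`:
Each of the 3 symbol leaves contributes a 2-state fragment.
  p* : 4 states
  p*q : 6 states
  (p*q)? : 8 states
  (p*q)?r : 10 states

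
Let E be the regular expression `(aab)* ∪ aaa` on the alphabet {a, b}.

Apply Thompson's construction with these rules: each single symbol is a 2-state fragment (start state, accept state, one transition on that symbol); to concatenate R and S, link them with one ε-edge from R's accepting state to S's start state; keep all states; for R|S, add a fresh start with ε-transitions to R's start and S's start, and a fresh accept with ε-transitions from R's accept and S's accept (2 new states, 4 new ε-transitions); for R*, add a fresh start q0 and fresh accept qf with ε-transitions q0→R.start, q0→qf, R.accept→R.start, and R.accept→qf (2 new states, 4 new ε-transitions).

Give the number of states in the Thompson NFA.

16

Building bottom-up:
Each of the 6 symbol leaves contributes a 2-state fragment.
  aab — 6 states
  (aab)* — 8 states
  aaa — 6 states
  (aab)* ∪ aaa — 16 states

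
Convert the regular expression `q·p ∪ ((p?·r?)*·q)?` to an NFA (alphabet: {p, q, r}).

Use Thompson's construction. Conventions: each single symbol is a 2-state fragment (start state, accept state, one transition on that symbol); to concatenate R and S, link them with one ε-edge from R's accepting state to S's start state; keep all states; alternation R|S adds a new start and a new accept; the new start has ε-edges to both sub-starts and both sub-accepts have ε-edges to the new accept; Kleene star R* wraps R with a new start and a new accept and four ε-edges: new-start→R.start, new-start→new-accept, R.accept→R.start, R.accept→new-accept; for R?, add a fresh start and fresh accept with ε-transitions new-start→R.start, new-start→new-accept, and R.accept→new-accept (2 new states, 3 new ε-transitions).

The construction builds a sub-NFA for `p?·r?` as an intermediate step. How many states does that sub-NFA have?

Fragment for `p?·r?`:
Each of the 2 symbol leaves contributes a 2-state fragment.
  p? → 4 states
  r? → 4 states
  p?·r? → 8 states

8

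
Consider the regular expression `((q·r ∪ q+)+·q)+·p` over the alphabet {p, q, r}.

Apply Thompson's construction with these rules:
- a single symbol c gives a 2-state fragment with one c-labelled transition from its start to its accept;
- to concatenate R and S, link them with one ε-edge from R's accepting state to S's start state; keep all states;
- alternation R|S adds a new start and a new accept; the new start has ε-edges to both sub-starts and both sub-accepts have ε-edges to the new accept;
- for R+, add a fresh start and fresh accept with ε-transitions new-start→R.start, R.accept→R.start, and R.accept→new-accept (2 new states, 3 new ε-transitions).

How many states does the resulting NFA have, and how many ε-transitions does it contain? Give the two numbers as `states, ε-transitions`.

18, 16

Building bottom-up:
Each of the 5 symbol leaves contributes 2 states and 0 ε-transitions.
  q·r — 4 states, 1 ε-transition
  q+ — 4 states, 3 ε-transitions
  q·r ∪ q+ — 10 states, 8 ε-transitions
  (q·r ∪ q+)+ — 12 states, 11 ε-transitions
  (q·r ∪ q+)+·q — 14 states, 12 ε-transitions
  ((q·r ∪ q+)+·q)+ — 16 states, 15 ε-transitions
  ((q·r ∪ q+)+·q)+·p — 18 states, 16 ε-transitions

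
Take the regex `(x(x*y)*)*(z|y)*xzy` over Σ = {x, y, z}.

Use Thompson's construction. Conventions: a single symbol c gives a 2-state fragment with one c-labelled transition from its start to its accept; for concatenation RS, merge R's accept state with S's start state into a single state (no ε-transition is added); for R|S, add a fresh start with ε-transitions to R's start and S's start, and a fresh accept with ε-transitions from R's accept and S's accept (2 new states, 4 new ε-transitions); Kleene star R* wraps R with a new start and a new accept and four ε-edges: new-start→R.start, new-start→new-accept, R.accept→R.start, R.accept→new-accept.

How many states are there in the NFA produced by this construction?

20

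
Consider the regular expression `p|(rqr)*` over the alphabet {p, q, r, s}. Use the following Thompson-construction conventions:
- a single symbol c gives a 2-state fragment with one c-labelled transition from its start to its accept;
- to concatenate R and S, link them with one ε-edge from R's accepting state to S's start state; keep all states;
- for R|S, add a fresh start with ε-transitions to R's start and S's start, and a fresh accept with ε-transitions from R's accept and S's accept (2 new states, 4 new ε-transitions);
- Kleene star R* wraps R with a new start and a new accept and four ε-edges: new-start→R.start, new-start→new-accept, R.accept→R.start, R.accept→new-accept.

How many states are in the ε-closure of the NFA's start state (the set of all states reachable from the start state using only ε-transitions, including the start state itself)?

Work bottom-up. For each fragment F, track |ε-closure(F.start)| and whether F's accept lies in that closure (i.e. whether F accepts ε). A single-symbol fragment has closure size 1 and does not accept ε.
  rqr — |closure| equals the left operand's closure size = 1 (its accept is not ε-reachable, so the closure stops there)
  (rqr)* — new start has ε-edges to the inner start and to the new accept, so |closure| = 2 + 1 = 3
  p|(rqr)* — |closure| = 1 (new start) + (1 + 3) + 1 (new accept, since some branch ε-reaches its own accept) = 6

6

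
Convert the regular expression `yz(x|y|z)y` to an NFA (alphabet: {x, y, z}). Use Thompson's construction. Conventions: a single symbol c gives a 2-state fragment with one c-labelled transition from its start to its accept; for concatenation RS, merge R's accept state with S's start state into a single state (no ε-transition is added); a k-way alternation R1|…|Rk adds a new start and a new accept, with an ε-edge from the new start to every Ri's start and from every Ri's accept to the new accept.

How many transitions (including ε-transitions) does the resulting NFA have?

Recursing over subexpressions:
Each of the 6 symbol leaves contributes 1 transition (1 symbol, 0 ε).
  x|y|z → 9 transitions (3 symbol, 6 ε)
  yz(x|y|z)y → 12 transitions (6 symbol, 6 ε)

12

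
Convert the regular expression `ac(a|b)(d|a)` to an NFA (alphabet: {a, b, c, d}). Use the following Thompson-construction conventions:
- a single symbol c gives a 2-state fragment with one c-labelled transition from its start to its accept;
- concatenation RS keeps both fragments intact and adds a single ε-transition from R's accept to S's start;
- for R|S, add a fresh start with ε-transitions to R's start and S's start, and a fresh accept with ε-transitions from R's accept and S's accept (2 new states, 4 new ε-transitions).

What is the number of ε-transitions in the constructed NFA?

11

Recursing over subexpressions:
Each of the 6 symbol leaves contributes 0 ε-transitions.
  a|b = 4 ε-transitions
  d|a = 4 ε-transitions
  ac(a|b)(d|a) = 11 ε-transitions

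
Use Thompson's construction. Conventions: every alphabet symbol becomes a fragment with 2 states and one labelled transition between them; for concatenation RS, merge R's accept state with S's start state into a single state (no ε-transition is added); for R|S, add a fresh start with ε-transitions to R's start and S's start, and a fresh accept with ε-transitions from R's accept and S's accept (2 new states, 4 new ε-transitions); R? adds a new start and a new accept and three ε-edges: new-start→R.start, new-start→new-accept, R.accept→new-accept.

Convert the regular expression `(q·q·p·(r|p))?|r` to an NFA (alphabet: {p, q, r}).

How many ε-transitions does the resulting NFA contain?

Per subexpression:
Each of the 6 symbol leaves contributes 0 ε-transitions.
  r|p : 4 ε-transitions
  q·q·p·(r|p) : 4 ε-transitions
  (q·q·p·(r|p))? : 7 ε-transitions
  (q·q·p·(r|p))?|r : 11 ε-transitions

11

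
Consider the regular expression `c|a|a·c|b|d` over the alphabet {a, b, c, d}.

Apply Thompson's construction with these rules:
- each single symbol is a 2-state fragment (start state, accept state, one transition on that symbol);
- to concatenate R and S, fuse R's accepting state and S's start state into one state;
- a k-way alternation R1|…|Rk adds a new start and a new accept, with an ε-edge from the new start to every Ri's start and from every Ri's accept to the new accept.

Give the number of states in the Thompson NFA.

Per subexpression:
Each of the 6 symbol leaves contributes a 2-state fragment.
  a·c → 3 states
  c|a|a·c|b|d → 13 states

13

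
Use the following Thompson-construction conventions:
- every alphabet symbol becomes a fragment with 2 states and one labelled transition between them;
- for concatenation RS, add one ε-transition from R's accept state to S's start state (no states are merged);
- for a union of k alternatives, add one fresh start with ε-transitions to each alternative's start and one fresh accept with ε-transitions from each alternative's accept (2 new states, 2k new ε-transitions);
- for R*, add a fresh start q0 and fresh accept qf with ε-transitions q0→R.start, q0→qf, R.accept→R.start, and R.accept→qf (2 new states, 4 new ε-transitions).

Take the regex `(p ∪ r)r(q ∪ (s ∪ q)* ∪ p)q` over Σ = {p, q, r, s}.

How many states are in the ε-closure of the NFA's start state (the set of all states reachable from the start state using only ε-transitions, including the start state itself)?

3

Work bottom-up. For each fragment F, track |ε-closure(F.start)| and whether F's accept lies in that closure (i.e. whether F accepts ε). A single-symbol fragment has closure size 1 and does not accept ε.
  p ∪ r : new start ε-reaches every alternative's start; none of them accept ε, so the new accept is not reached: |ε-closure| = 1 + 1 + 1 = 3
  s ∪ q : |ε-closure| = 1 + 1 + 1 = 3 (the new accept is not ε-reachable since no branch accepts ε)
  (s ∪ q)* : |ε-closure| = 1 (new start) + 3 (body) + 1 (new accept) = 5
  q ∪ (s ∪ q)* ∪ p : |ε-closure| = 1 (new start) + (1 + 5 + 1) + 1 (new accept, since some branch ε-reaches its own accept) = 9
  (p ∪ r)r(q ∪ (s ∪ q)* ∪ p)q : |ε-closure| equals the left operand's closure size = 3 (its accept is not ε-reachable, so the closure stops there)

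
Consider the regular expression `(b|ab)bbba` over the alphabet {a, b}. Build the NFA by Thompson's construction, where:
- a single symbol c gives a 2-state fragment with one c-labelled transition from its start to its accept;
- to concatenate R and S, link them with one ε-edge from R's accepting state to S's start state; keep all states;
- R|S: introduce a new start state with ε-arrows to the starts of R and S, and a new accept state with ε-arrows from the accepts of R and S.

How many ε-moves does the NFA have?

By structural recursion:
Each of the 7 symbol leaves contributes 0 ε-transitions.
  ab = 1 ε-transition
  b|ab = 5 ε-transitions
  (b|ab)bbba = 9 ε-transitions

9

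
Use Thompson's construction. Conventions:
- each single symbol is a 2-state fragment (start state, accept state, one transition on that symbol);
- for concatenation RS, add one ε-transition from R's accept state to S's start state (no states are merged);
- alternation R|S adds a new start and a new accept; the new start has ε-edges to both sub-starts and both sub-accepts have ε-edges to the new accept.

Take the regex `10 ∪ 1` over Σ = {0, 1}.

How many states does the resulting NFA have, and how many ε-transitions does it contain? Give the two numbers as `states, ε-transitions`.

Bottom-up over the parse tree:
Each of the 3 symbol leaves contributes 2 states and 0 ε-transitions.
  10 = 4 states, 1 ε-transition
  10 ∪ 1 = 8 states, 5 ε-transitions

8, 5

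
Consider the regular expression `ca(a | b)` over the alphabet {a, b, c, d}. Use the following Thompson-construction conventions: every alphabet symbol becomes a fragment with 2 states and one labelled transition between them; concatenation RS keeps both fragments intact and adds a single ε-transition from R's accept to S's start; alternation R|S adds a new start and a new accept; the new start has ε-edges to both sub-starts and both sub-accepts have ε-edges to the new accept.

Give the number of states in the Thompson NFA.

10

By structural recursion:
Each of the 4 symbol leaves contributes a 2-state fragment.
  a | b : 6 states
  ca(a | b) : 10 states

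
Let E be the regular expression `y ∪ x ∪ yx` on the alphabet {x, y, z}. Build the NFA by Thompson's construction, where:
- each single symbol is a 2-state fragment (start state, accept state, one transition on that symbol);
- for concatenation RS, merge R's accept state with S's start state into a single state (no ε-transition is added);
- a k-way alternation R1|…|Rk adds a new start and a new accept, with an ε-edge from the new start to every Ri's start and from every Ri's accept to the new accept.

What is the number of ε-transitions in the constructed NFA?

Per subexpression:
Each of the 4 symbol leaves contributes 0 ε-transitions.
  yx : 0 ε-transitions
  y ∪ x ∪ yx : 6 ε-transitions

6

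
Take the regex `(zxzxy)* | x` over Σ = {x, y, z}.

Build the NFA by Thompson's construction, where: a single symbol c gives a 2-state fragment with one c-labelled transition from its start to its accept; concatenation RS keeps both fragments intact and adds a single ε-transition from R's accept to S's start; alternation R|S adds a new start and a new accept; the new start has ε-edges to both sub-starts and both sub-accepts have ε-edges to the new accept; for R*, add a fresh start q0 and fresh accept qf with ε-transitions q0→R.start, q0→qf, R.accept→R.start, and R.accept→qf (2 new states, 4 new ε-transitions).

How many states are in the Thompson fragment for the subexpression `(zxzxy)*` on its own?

Fragment for `(zxzxy)*`:
Each of the 5 symbol leaves contributes a 2-state fragment.
  zxzxy : 10 states
  (zxzxy)* : 12 states

12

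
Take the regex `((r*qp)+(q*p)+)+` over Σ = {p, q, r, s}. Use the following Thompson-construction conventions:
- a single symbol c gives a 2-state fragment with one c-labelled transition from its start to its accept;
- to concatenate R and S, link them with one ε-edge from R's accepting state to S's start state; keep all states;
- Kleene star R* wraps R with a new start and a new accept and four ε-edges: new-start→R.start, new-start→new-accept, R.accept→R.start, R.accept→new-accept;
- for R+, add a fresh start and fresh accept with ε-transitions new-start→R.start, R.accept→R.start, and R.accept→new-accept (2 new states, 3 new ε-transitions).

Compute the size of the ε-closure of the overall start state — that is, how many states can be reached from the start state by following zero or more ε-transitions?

6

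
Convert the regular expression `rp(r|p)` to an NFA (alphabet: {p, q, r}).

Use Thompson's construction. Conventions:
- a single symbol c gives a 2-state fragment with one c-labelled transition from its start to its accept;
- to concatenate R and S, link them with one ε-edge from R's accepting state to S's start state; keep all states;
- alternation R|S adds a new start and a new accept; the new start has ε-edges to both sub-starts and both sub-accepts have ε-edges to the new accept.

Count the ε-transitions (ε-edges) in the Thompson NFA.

6

Recursing over subexpressions:
Each of the 4 symbol leaves contributes 0 ε-transitions.
  r|p = 4 ε-transitions
  rp(r|p) = 6 ε-transitions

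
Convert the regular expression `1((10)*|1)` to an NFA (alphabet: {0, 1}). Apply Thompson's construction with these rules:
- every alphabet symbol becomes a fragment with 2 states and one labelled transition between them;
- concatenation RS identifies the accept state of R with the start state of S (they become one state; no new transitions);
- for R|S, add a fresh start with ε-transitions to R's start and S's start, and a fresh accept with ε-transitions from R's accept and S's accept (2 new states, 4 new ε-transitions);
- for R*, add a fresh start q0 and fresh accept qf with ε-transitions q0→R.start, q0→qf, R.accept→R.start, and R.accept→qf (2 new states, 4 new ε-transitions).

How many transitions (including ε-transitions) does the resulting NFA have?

By structural recursion:
Each of the 4 symbol leaves contributes 1 transition (1 symbol, 0 ε).
  10 — 2 transitions (2 symbol, 0 ε)
  (10)* — 6 transitions (2 symbol, 4 ε)
  (10)*|1 — 11 transitions (3 symbol, 8 ε)
  1((10)*|1) — 12 transitions (4 symbol, 8 ε)

12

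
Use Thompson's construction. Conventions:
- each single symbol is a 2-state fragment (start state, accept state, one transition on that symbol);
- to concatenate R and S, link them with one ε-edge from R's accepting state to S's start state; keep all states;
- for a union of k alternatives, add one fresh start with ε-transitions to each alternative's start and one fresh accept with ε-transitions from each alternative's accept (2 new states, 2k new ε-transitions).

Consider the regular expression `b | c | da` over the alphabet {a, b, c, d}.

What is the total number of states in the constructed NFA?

Recursing over subexpressions:
Each of the 4 symbol leaves contributes a 2-state fragment.
  da : 4 states
  b | c | da : 10 states

10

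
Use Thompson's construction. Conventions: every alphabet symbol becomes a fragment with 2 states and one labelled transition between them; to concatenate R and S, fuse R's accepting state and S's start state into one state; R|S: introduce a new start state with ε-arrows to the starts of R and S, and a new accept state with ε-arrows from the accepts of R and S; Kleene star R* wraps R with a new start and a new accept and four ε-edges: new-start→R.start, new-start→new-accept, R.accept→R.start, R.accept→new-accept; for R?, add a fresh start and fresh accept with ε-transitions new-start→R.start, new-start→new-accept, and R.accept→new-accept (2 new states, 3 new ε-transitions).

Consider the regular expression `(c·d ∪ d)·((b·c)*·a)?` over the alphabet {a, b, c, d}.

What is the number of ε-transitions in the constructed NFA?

11

By structural recursion:
Each of the 6 symbol leaves contributes 0 ε-transitions.
  c·d : 0 ε-transitions
  c·d ∪ d : 4 ε-transitions
  b·c : 0 ε-transitions
  (b·c)* : 4 ε-transitions
  (b·c)*·a : 4 ε-transitions
  ((b·c)*·a)? : 7 ε-transitions
  (c·d ∪ d)·((b·c)*·a)? : 11 ε-transitions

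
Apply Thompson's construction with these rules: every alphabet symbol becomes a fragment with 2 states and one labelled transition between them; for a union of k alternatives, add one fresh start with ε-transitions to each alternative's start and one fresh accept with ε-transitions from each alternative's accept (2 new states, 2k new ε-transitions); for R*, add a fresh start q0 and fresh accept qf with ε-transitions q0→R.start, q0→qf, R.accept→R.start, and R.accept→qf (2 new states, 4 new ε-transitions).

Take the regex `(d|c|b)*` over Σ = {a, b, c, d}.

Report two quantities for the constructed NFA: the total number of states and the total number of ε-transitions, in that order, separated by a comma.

10, 10

Bottom-up over the parse tree:
Each of the 3 symbol leaves contributes 2 states and 0 ε-transitions.
  d|c|b = 8 states, 6 ε-transitions
  (d|c|b)* = 10 states, 10 ε-transitions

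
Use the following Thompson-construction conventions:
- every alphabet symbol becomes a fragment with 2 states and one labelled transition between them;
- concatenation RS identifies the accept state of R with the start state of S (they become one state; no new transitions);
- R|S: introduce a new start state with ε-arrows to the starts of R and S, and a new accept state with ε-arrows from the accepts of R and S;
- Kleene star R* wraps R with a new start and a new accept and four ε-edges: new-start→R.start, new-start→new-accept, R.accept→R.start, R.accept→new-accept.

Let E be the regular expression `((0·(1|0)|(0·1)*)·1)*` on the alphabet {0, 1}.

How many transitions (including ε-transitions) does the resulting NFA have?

Bottom-up over the parse tree:
Each of the 6 symbol leaves contributes 1 transition (1 symbol, 0 ε).
  1|0 — 6 transitions (2 symbol, 4 ε)
  0·(1|0) — 7 transitions (3 symbol, 4 ε)
  0·1 — 2 transitions (2 symbol, 0 ε)
  (0·1)* — 6 transitions (2 symbol, 4 ε)
  0·(1|0)|(0·1)* — 17 transitions (5 symbol, 12 ε)
  (0·(1|0)|(0·1)*)·1 — 18 transitions (6 symbol, 12 ε)
  ((0·(1|0)|(0·1)*)·1)* — 22 transitions (6 symbol, 16 ε)

22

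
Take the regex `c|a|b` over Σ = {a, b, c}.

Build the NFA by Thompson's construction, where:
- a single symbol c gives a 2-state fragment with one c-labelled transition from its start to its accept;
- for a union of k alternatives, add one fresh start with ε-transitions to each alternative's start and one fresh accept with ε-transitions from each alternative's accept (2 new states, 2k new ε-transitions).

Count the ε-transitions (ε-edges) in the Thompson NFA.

Bottom-up over the parse tree:
Each of the 3 symbol leaves contributes 0 ε-transitions.
  c|a|b : 6 ε-transitions

6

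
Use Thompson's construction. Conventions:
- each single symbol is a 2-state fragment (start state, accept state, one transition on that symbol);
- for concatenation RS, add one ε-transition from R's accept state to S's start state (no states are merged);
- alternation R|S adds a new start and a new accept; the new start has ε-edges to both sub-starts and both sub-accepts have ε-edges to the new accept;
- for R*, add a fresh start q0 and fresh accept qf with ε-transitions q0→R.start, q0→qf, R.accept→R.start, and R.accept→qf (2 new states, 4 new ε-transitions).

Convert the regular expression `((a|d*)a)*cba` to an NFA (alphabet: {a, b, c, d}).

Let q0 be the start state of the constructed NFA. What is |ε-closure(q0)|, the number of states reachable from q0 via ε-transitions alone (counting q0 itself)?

10

Work bottom-up. For each fragment F, track |ε-closure(F.start)| and whether F's accept lies in that closure (i.e. whether F accepts ε). A single-symbol fragment has closure size 1 and does not accept ε.
  d* : C = 1 (new start) + 1 (body) + 1 (new accept) = 3
  a|d* : new start ε-reaches every alternative's start; at least one alternative accepts ε, so the union's new accept is reached too: C = 1 + 1 + 3 + 1 = 6
  (a|d*)a : C = 6 + 1 = 7 (closure spills across the concat boundary because the left factor accepts ε)
  ((a|d*)a)* : new start has ε-edges to the inner start and to the new accept, so C = 2 + 7 = 9
  ((a|d*)a)*cba : C = 9 + 1 = 10 (closure spills across the concat boundary because the left factor accepts ε)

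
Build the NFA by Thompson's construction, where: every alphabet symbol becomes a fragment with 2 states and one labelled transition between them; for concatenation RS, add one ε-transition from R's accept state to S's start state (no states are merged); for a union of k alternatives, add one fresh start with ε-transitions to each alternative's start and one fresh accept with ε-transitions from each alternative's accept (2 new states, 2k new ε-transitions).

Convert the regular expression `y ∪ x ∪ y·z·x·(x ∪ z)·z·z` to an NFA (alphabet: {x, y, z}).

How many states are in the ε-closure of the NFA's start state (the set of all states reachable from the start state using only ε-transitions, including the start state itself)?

Let C(F) = |ε-closure(F.start)| within fragment F, and note whether F accepts ε. Symbol fragments have C = 1 and do not accept ε. Then:
  x ∪ z — new start ε-reaches every alternative's start; none of them accept ε, so the new accept is not reached: |closure| = 1 + 1 + 1 = 3
  y·z·x·(x ∪ z)·z·z — |closure| equals the left operand's closure size = 1 (its accept is not ε-reachable, so the closure stops there)
  y ∪ x ∪ y·z·x·(x ∪ z)·z·z — new start ε-reaches every alternative's start; none of them accept ε, so the new accept is not reached: |closure| = 1 + 1 + 1 + 1 = 4

4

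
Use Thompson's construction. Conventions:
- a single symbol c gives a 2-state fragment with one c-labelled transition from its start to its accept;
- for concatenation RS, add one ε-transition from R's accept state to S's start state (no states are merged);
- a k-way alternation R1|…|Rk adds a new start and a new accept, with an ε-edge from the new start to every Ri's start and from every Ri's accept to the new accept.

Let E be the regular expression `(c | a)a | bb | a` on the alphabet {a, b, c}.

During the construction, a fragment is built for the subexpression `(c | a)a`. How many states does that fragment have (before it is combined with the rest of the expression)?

Fragment for `(c | a)a`:
Each of the 3 symbol leaves contributes a 2-state fragment.
  c | a — 6 states
  (c | a)a — 8 states

8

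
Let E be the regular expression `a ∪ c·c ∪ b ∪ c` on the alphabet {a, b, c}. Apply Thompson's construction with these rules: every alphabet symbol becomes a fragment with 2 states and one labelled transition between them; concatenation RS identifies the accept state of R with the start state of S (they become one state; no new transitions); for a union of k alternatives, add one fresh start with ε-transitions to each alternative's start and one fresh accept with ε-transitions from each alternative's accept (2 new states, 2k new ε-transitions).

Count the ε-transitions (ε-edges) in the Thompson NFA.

By structural recursion:
Each of the 5 symbol leaves contributes 0 ε-transitions.
  c·c — 0 ε-transitions
  a ∪ c·c ∪ b ∪ c — 8 ε-transitions

8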